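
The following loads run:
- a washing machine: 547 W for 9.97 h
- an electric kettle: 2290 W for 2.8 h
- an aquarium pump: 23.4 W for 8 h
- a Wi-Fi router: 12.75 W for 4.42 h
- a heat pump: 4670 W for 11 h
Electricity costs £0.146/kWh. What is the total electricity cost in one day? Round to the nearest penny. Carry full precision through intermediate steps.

£9.27

washing machine: 547 W × 9.97 h = 5,454 Wh = 5.454 kWh
electric kettle: 2290 W × 2.8 h = 6,412 Wh = 6.412 kWh
aquarium pump: 23.4 W × 8 h = 187 Wh = 0.1872 kWh
Wi-Fi router: 12.75 W × 4.42 h = 56 Wh = 0.05635 kWh
heat pump: 4670 W × 11 h = 51,370 Wh = 51.37 kWh
Total energy = 5.454 + 6.412 + 0.1872 + 0.05635 + 51.37 = 63.48 kWh
Cost = 63.48 kWh × £0.146 = £9.27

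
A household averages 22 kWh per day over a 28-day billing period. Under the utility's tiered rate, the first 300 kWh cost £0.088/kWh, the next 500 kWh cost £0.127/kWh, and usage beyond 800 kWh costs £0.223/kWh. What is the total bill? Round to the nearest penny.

Usage = 22 kWh/day × 28 days = 616 kWh
First 300 kWh × £0.088 = £26.40
Next 316 kWh × £0.127 = £40.13
Remaining tier: 0 kWh (not reached)
Total = £66.53

£66.53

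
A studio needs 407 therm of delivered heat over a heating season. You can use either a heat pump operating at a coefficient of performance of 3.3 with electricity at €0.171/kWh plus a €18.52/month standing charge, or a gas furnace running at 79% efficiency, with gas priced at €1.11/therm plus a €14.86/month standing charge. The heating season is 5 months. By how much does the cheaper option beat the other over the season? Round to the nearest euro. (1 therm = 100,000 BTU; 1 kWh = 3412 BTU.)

€65

Heat load = 407 therm × 100,000 = 40,700,000 BTU
Gas: input = 40,700,000 / 0.79 = 51,518,987 BTU = 515.2 therm → 515.2 × €1.11 = €571.86; + 5 × €14.86 standing = €646.16
Heat pump: 40,700,000 BTU / 3412 = 11,930 kWh heat; / 3.3 = 3,615 kWh in → × €0.171 = €618.11; + 5 × €18.52 standing = €710.71
Difference = |€646.16 − €710.71| = €64.55 ≈ €65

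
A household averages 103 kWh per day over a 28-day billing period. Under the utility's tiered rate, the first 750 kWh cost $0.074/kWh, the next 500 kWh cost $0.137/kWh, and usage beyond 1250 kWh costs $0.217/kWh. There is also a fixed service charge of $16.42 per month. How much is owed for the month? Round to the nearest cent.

Usage = 103 kWh/day × 28 days = 2884 kWh
First 750 kWh × $0.074 = $55.50
Next 500 kWh × $0.137 = $68.50
Remaining 1634 kWh × $0.217 = $354.58
Energy charge = $478.58; + service $16.42 = $495.00

$495.00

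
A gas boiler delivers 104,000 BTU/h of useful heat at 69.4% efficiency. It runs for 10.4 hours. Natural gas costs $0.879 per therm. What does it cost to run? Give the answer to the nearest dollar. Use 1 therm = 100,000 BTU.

Heat delivered = 104,000 BTU/h × 10.4 h = 1,081,600 BTU
Gas input = 1,081,600 / 0.694 = 1,558,501 BTU
= 1,558,501 / 100,000 = 15.59 therm
Cost = 15.59 × $0.879/therm = $13.70 ≈ $14

$14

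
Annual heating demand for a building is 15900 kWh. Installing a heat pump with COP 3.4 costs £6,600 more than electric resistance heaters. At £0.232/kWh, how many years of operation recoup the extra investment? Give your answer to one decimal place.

2.5 years

Resistance: 15900 kWh × £0.232 = £3,688.80/yr
Heat pump: 15900 / 3.4 = 4676 kWh in → × £0.232 = £1,084.94/yr
Annual savings = £2,603.86
Payback = £6,600 / £2,603.86 = 2.53 years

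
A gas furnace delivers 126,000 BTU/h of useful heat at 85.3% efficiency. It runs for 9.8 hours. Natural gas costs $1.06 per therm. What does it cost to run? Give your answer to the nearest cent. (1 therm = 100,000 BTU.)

$15.34

Heat delivered = 126,000 BTU/h × 9.8 h = 1,234,800 BTU
Gas input = 1,234,800 / 0.853 = 1,447,597 BTU
= 1,447,597 / 100,000 = 14.48 therm
Cost = 14.48 × $1.06/therm = $15.34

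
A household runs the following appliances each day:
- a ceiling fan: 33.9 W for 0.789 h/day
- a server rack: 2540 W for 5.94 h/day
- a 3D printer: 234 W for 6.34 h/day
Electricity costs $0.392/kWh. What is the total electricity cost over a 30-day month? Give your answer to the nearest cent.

ceiling fan: 33.9 W × 0.789 h × 30 d = 802 Wh = 0.8024 kWh
server rack: 2540 W × 5.94 h × 30 d = 452,628 Wh = 452.6 kWh
3D printer: 234 W × 6.34 h × 30 d = 44,507 Wh = 44.51 kWh
Total energy = 0.8024 + 452.6 + 44.51 = 497.9 kWh
Cost = 497.9 kWh × $0.392 = $195.19

$195.19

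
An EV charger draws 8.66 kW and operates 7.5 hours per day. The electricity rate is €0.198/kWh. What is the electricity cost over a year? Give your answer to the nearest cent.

€4693.94

Energy = 8660 W × 7.5 h/day × 365 days = 23,706,750 Wh = 23,710 kWh
Cost = 23,710 kWh × €0.198/kWh = €4,693.94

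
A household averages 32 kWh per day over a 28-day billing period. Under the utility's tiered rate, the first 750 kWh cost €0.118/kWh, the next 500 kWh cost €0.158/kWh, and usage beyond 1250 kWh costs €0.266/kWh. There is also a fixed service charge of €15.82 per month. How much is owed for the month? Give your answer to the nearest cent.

Usage = 32 kWh/day × 28 days = 896 kWh
First 750 kWh × €0.118 = €88.50
Next 146 kWh × €0.158 = €23.07
Remaining tier: 0 kWh (not reached)
Energy charge = €111.57; + service €15.82 = €127.39

€127.39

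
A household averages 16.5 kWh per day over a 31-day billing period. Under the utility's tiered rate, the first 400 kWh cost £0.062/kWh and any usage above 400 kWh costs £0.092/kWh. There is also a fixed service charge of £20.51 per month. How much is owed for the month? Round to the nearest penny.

Usage = 16.5 kWh/day × 31 days = 511.5 kWh
First 400 kWh × £0.062 = £24.80
Remaining 111.5 kWh × £0.092 = £10.26
Energy charge = £35.06; + service £20.51 = £55.57

£55.57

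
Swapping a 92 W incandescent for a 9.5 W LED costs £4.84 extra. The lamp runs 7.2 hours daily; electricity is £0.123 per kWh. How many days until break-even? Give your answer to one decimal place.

Power saved = 92 − 9.5 = 82.5 W
Daily energy saved = 82.5 W × 7.2 h = 594 Wh = 0.594 kWh
Daily savings = 0.594 × £0.123 = £0.0731
Payback = £4.84 / £0.0731 per day = 66.25 days

66.2 days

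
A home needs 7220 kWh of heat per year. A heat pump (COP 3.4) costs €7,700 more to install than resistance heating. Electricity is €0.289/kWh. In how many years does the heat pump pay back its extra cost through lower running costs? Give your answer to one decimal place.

Resistance: 7220 kWh × €0.289 = €2,086.58/yr
Heat pump: 7220 / 3.4 = 2124 kWh in → × €0.289 = €613.70/yr
Annual savings = €1,472.88
Payback = €7,700 / €1,472.88 = 5.23 years

5.2 years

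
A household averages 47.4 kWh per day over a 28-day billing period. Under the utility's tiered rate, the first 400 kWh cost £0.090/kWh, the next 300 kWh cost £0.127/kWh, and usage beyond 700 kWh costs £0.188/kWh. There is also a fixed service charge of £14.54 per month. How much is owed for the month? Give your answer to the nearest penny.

Usage = 47.4 kWh/day × 28 days = 1327.2 kWh
First 400 kWh × £0.090 = £36.00
Next 300 kWh × £0.127 = £38.10
Remaining 627.2 kWh × £0.188 = £117.91
Energy charge = £192.01; + service £14.54 = £206.55

£206.55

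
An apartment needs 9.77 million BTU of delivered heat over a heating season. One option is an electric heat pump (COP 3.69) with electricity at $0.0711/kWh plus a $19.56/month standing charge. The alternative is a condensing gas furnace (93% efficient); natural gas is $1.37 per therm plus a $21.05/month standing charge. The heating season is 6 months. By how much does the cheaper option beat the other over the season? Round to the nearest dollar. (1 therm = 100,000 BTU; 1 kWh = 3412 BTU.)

Heat load = 9.77 × 10⁶ BTU = 9,770,000 BTU
Gas: input = 9,770,000 / 0.93 = 10,505,376 BTU = 105.1 therm → 105.1 × $1.37 = $143.92; + 6 × $21.05 standing = $270.22
Heat pump: 9,770,000 BTU / 3412 = 2,863 kWh heat; / 3.69 = 776 kWh in → × $0.0711 = $55.17; + 6 × $19.56 standing = $172.53
Difference = |$270.22 − $172.53| = $97.69 ≈ $98

$98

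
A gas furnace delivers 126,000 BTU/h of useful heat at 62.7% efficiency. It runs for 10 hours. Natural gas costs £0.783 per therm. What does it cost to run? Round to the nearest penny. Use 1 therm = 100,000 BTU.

£15.73

Heat delivered = 126,000 BTU/h × 10 h = 1,260,000 BTU
Gas input = 1,260,000 / 0.627 = 2,009,569 BTU
= 2,009,569 / 100,000 = 20.1 therm
Cost = 20.1 × £0.783/therm = £15.73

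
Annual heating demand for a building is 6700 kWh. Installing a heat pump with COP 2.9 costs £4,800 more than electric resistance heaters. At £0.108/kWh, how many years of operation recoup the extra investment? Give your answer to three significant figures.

Resistance: 6700 kWh × £0.108 = £723.60/yr
Heat pump: 6700 / 2.9 = 2310 kWh in → × £0.108 = £249.52/yr
Annual savings = £474.08
Payback = £4,800 / £474.08 = 10.1 years

10.1 years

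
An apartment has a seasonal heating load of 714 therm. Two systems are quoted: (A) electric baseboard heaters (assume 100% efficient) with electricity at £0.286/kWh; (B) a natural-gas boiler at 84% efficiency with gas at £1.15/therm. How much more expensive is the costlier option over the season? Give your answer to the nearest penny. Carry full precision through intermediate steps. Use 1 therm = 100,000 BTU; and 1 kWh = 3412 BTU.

£5007.38

Heat load = 714 therm × 100,000 = 71,400,000 BTU
Gas: input = 71,400,000 / 0.84 = 85,000,000 BTU = 850 therm → 850 × £1.15 = £977.50
Electric: 71,400,000 BTU / 3412 = 20,930 kWh → × £0.286 = £5,984.88
Difference = |£977.50 − £5,984.88| = £5,007.38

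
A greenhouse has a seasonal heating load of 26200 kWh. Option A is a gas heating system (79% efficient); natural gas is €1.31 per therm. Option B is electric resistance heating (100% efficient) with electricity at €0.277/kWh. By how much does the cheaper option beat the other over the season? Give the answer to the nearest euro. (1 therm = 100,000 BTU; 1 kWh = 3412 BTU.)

€5775

Heat load = 26200 kWh × 3412 = 89,394,400 BTU
Gas: input = 89,394,400 / 0.79 = 113,157,468 BTU = 1,132 therm → 1,132 × €1.31 = €1,482.36
Electric: 89,394,400 BTU / 3412 = 26,200 kWh → × €0.277 = €7,257.40
Difference = |€1,482.36 − €7,257.40| = €5,775.04 ≈ €5775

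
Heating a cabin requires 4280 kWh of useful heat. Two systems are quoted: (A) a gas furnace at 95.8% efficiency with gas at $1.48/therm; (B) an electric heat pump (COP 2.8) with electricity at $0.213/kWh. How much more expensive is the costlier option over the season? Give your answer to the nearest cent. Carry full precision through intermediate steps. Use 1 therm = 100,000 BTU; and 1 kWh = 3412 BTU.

Heat load = 4280 kWh × 3412 = 14,603,360 BTU
Gas: input = 14,603,360 / 0.958 = 15,243,591 BTU = 152.4 therm → 152.4 × $1.48 = $225.61
Heat pump: 14,603,360 BTU / 3412 = 4,280 kWh heat; / 2.8 = 1,529 kWh in → × $0.213 = $325.59
Difference = |$225.61 − $325.59| = $99.98

$99.98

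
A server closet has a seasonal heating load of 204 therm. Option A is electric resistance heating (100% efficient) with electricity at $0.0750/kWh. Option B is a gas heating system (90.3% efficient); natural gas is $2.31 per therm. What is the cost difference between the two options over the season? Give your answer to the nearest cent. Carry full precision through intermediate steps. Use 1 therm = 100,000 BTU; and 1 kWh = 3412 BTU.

$73.44

Heat load = 204 therm × 100,000 = 20,400,000 BTU
Gas: input = 20,400,000 / 0.903 = 22,591,362 BTU = 225.9 therm → 225.9 × $2.31 = $521.86
Electric: 20,400,000 BTU / 3412 = 5,979 kWh → × $0.0750 = $448.42
Difference = |$521.86 − $448.42| = $73.44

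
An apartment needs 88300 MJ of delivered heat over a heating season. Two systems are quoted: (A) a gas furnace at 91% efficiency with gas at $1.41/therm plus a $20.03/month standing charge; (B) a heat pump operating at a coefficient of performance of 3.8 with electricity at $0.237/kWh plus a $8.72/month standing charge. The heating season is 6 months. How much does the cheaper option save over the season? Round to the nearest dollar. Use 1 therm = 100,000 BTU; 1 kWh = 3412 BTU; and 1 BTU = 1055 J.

Heat load = 88300 MJ = 88,300,000,000 J / 1055 = 83,696,682 BTU
Gas: input = 83,696,682 / 0.91 = 91,974,376 BTU = 919.7 therm → 919.7 × $1.41 = $1,296.84; + 6 × $20.03 standing = $1,417.02
Heat pump: 83,696,682 BTU / 3412 = 24,530 kWh heat; / 3.8 = 6,455 kWh in → × $0.237 = $1,529.90; + 6 × $8.72 standing = $1,582.22
Difference = |$1,417.02 − $1,582.22| = $165.20 ≈ $165

$165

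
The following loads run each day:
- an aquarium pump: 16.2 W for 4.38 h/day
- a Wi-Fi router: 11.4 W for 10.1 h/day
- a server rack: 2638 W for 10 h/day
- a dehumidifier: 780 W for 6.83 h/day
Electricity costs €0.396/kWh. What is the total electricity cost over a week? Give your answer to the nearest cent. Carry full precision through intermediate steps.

€88.41

aquarium pump: 16.2 W × 4.38 h × 7 d = 497 Wh = 0.4967 kWh
Wi-Fi router: 11.4 W × 10.1 h × 7 d = 806 Wh = 0.806 kWh
server rack: 2638 W × 10 h × 7 d = 184,660 Wh = 184.7 kWh
dehumidifier: 780 W × 6.83 h × 7 d = 37,292 Wh = 37.29 kWh
Total energy = 0.4967 + 0.806 + 184.7 + 37.29 = 223.3 kWh
Cost = 223.3 kWh × €0.396 = €88.41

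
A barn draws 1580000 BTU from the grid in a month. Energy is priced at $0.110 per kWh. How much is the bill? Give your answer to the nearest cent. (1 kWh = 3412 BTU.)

$50.94

1580000 BTU × (0.00029308 kWh/BTU) = 463.1 kWh
Cost = 463.1 kWh × $0.110/kWh = $50.94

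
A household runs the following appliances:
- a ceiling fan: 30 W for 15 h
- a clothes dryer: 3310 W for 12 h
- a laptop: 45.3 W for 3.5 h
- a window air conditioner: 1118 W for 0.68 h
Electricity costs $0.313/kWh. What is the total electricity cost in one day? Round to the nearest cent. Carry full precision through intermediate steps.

$12.86

ceiling fan: 30 W × 15 h = 450 Wh = 0.45 kWh
clothes dryer: 3310 W × 12 h = 39,720 Wh = 39.72 kWh
laptop: 45.3 W × 3.5 h = 159 Wh = 0.1585 kWh
window air conditioner: 1118 W × 0.68 h = 760 Wh = 0.7602 kWh
Total energy = 0.45 + 39.72 + 0.1585 + 0.7602 = 41.09 kWh
Cost = 41.09 kWh × $0.313 = $12.86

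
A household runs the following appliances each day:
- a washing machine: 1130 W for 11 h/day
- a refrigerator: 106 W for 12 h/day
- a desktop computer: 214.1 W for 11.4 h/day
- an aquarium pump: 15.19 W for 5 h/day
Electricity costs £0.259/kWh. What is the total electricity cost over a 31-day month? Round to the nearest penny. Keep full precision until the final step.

£130.22

washing machine: 1130 W × 11 h × 31 d = 385,330 Wh = 385.3 kWh
refrigerator: 106 W × 12 h × 31 d = 39,432 Wh = 39.43 kWh
desktop computer: 214.1 W × 11.4 h × 31 d = 75,663 Wh = 75.66 kWh
aquarium pump: 15.19 W × 5 h × 31 d = 2,354 Wh = 2.354 kWh
Total energy = 385.3 + 39.43 + 75.66 + 2.354 = 502.8 kWh
Cost = 502.8 kWh × £0.259 = £130.22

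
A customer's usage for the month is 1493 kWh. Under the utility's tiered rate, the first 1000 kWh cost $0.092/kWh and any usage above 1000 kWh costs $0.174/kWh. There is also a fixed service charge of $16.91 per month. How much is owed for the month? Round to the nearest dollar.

First 1000 kWh × $0.092 = $92.00
Remaining 493 kWh × $0.174 = $85.78
Energy charge = $177.78; + service $16.91 = $194.69 ≈ $195

$195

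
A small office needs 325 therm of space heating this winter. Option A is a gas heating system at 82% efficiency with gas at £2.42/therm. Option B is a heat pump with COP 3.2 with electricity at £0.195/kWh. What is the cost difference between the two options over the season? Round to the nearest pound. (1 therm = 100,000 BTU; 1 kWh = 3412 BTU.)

Heat load = 325 therm × 100,000 = 32,500,000 BTU
Gas: input = 32,500,000 / 0.82 = 39,634,146 BTU = 396.3 therm → 396.3 × £2.42 = £959.15
Heat pump: 32,500,000 BTU / 3412 = 9,525 kWh heat; / 3.2 = 2,977 kWh in → × £0.195 = £580.44
Difference = |£959.15 − £580.44| = £378.70 ≈ £379

£379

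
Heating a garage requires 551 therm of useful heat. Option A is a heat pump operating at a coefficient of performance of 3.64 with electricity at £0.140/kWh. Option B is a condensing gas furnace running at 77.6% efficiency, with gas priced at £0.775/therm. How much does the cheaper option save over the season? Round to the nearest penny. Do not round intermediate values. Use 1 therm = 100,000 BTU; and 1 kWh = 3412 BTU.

Heat load = 551 therm × 100,000 = 55,100,000 BTU
Gas: input = 55,100,000 / 0.776 = 71,005,155 BTU = 710.1 therm → 710.1 × £0.775 = £550.29
Heat pump: 55,100,000 BTU / 3412 = 16,150 kWh heat; / 3.64 = 4,437 kWh in → × £0.140 = £621.11
Difference = |£550.29 − £621.11| = £70.82

£70.82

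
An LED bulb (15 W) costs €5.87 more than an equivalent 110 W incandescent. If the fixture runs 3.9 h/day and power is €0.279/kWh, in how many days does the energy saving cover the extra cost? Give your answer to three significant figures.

Power saved = 110 − 15 = 95 W
Daily energy saved = 95 W × 3.9 h = 370.5 Wh = 0.3705 kWh
Daily savings = 0.3705 × €0.279 = €0.1034
Payback = €5.87 / €0.1034 per day = 56.79 days

56.8 days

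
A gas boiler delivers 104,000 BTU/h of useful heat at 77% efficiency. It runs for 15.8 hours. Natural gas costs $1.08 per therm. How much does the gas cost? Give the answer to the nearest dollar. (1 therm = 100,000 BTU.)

Heat delivered = 104,000 BTU/h × 15.8 h = 1,643,200 BTU
Gas input = 1,643,200 / 0.770 = 2,134,026 BTU
= 2,134,026 / 100,000 = 21.34 therm
Cost = 21.34 × $1.08/therm = $23.05 ≈ $23

$23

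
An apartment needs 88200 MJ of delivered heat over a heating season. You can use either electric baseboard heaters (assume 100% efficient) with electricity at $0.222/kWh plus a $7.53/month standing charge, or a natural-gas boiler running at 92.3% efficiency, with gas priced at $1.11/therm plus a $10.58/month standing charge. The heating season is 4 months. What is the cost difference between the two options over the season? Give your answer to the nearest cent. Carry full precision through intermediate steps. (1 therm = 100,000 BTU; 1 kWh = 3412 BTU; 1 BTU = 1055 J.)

$4421.92

Heat load = 88200 MJ = 88,200,000,000 J / 1055 = 83,601,896 BTU
Gas: input = 83,601,896 / 0.923 = 90,576,268 BTU = 905.8 therm → 905.8 × $1.11 = $1,005.40; + 4 × $10.58 standing = $1,047.72
Electric: 83,601,896 BTU / 3412 = 24,500 kWh → × $0.222 = $5,439.51; + 4 × $7.53 standing = $5,469.63
Difference = |$1,047.72 − $5,469.63| = $4,421.92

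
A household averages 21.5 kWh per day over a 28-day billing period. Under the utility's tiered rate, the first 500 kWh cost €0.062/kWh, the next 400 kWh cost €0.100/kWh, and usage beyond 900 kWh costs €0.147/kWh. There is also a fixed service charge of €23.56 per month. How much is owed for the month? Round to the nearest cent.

Usage = 21.5 kWh/day × 28 days = 602 kWh
First 500 kWh × €0.062 = €31.00
Next 102 kWh × €0.100 = €10.20
Remaining tier: 0 kWh (not reached)
Energy charge = €41.20; + service €23.56 = €64.76

€64.76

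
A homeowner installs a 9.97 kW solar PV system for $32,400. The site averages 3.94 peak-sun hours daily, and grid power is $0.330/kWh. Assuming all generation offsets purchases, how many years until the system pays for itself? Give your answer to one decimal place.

6.8 years

Daily generation = 9.97 kW × 3.94 h = 39.28 kWh
Annual generation = 39.28 × 365 = 14338 kWh
Annual savings = 14338 × $0.330 = $4,731.49
Payback = $32,400 / $4,731.49 = 6.85 years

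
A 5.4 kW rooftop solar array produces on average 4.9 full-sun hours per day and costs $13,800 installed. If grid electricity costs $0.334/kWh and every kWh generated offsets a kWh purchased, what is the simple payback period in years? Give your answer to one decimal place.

4.3 years

Daily generation = 5.4 kW × 4.9 h = 26.46 kWh
Annual generation = 26.46 × 365 = 9657.9 kWh
Annual savings = 9657.9 × $0.334 = $3,225.74
Payback = $13,800 / $3,225.74 = 4.28 years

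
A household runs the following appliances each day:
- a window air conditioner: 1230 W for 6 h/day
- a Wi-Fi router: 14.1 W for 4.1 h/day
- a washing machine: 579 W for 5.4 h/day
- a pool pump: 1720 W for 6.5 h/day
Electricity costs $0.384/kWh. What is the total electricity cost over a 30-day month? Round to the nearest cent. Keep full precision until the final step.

$250.50

window air conditioner: 1230 W × 6 h × 30 d = 221,400 Wh = 221.4 kWh
Wi-Fi router: 14.1 W × 4.1 h × 30 d = 1,734 Wh = 1.734 kWh
washing machine: 579 W × 5.4 h × 30 d = 93,798 Wh = 93.8 kWh
pool pump: 1720 W × 6.5 h × 30 d = 335,400 Wh = 335.4 kWh
Total energy = 221.4 + 1.734 + 93.8 + 335.4 = 652.3 kWh
Cost = 652.3 kWh × $0.384 = $250.50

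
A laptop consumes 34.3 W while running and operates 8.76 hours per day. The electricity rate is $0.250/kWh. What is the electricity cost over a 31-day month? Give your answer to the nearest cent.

$2.33

Energy = 34.3 W × 8.76 h/day × 31 days = 9,315 Wh = 9.315 kWh
Cost = 9.315 kWh × $0.250/kWh = $2.33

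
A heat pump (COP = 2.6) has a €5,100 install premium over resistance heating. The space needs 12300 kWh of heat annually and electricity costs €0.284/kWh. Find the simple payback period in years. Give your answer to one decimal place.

Resistance: 12300 kWh × €0.284 = €3,493.20/yr
Heat pump: 12300 / 2.6 = 4731 kWh in → × €0.284 = €1,343.54/yr
Annual savings = €2,149.66
Payback = €5,100 / €2,149.66 = 2.37 years

2.4 years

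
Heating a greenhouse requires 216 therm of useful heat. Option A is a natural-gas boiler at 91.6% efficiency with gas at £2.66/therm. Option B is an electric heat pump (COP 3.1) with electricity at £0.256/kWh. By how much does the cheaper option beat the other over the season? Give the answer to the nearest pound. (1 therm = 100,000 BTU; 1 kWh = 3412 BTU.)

Heat load = 216 therm × 100,000 = 21,600,000 BTU
Gas: input = 21,600,000 / 0.916 = 23,580,786 BTU = 235.8 therm → 235.8 × £2.66 = £627.25
Heat pump: 21,600,000 BTU / 3412 = 6,331 kWh heat; / 3.1 = 2,042 kWh in → × £0.256 = £522.78
Difference = |£627.25 − £522.78| = £104.46 ≈ £104

£104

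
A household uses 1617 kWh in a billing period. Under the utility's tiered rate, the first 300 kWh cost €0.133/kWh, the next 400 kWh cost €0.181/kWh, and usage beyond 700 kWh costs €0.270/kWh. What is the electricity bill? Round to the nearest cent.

First 300 kWh × €0.133 = €39.90
Next 400 kWh × €0.181 = €72.40
Remaining 917 kWh × €0.270 = €247.59
Total = €359.89

€359.89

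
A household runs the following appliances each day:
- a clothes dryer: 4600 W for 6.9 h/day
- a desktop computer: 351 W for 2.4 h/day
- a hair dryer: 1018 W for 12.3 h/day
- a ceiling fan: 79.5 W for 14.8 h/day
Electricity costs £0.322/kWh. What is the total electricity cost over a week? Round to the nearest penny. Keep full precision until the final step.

clothes dryer: 4600 W × 6.9 h × 7 d = 222,180 Wh = 222.2 kWh
desktop computer: 351 W × 2.4 h × 7 d = 5,897 Wh = 5.897 kWh
hair dryer: 1018 W × 12.3 h × 7 d = 87,650 Wh = 87.65 kWh
ceiling fan: 79.5 W × 14.8 h × 7 d = 8,236 Wh = 8.236 kWh
Total energy = 222.2 + 5.897 + 87.65 + 8.236 = 324 kWh
Cost = 324 kWh × £0.322 = £104.32

£104.32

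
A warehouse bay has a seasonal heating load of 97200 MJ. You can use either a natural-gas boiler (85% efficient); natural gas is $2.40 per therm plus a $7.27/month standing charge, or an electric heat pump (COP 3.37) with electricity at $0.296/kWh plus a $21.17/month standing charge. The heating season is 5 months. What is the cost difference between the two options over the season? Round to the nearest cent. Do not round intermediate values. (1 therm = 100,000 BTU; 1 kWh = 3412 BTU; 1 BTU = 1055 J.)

$160.16

Heat load = 97200 MJ = 97,200,000,000 J / 1055 = 92,132,701 BTU
Gas: input = 92,132,701 / 0.85 = 108,391,413 BTU = 1,084 therm → 1,084 × $2.40 = $2,601.39; + 5 × $7.27 standing = $2,637.74
Heat pump: 92,132,701 BTU / 3412 = 27,000 kWh heat; / 3.37 = 8,013 kWh in → × $0.296 = $2,371.74; + 5 × $21.17 standing = $2,477.59
Difference = |$2,637.74 − $2,477.59| = $160.16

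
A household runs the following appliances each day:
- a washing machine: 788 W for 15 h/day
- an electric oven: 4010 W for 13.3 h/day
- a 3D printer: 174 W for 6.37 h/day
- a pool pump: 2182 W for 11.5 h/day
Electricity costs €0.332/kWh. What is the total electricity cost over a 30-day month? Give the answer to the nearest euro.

washing machine: 788 W × 15 h × 30 d = 354,600 Wh = 354.6 kWh
electric oven: 4010 W × 13.3 h × 30 d = 1,599,990 Wh = 1,600 kWh
3D printer: 174 W × 6.37 h × 30 d = 33,251 Wh = 33.25 kWh
pool pump: 2182 W × 11.5 h × 30 d = 752,790 Wh = 752.8 kWh
Total energy = 354.6 + 1,600 + 33.25 + 752.8 = 2,741 kWh
Cost = 2,741 kWh × €0.332 = €909.89 ≈ €910

€910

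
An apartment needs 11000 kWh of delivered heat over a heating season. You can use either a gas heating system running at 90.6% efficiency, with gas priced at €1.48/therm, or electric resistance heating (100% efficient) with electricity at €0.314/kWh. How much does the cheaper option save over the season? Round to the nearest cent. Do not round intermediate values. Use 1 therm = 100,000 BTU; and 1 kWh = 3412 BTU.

Heat load = 11000 kWh × 3412 = 37,532,000 BTU
Gas: input = 37,532,000 / 0.906 = 41,426,049 BTU = 414.3 therm → 414.3 × €1.48 = €613.11
Electric: 37,532,000 BTU / 3412 = 11,000 kWh → × €0.314 = €3,454.00
Difference = |€613.11 − €3,454.00| = €2,840.89

€2840.89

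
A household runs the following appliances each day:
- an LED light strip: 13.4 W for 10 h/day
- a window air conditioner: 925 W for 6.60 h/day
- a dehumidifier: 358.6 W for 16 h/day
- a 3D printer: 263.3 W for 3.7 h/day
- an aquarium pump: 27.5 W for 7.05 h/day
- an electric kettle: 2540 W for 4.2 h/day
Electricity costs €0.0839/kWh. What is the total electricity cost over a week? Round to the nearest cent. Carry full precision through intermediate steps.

LED light strip: 13.4 W × 10 h × 7 d = 938 Wh = 0.938 kWh
window air conditioner: 925 W × 6.60 h × 7 d = 42,735 Wh = 42.73 kWh
dehumidifier: 358.6 W × 16 h × 7 d = 40,163 Wh = 40.16 kWh
3D printer: 263.3 W × 3.7 h × 7 d = 6,819 Wh = 6.819 kWh
aquarium pump: 27.5 W × 7.05 h × 7 d = 1,357 Wh = 1.357 kWh
electric kettle: 2540 W × 4.2 h × 7 d = 74,676 Wh = 74.68 kWh
Total energy = 0.938 + 42.73 + 40.16 + 6.819 + 1.357 + 74.68 = 166.7 kWh
Cost = 166.7 kWh × €0.0839 = €13.99

€13.99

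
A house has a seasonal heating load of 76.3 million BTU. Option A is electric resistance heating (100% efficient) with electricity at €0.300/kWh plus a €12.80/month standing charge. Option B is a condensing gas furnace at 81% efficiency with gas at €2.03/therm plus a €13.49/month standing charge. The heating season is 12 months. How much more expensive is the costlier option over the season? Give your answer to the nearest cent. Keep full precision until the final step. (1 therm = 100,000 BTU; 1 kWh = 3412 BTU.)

Heat load = 76.3 × 10⁶ BTU = 76,300,000 BTU
Gas: input = 76,300,000 / 0.81 = 94,197,531 BTU = 942 therm → 942 × €2.03 = €1,912.21; + 12 × €13.49 standing = €2,074.09
Electric: 76,300,000 BTU / 3412 = 22,360 kWh → × €0.300 = €6,708.68; + 12 × €12.80 standing = €6,862.28
Difference = |€2,074.09 − €6,862.28| = €4,788.19

€4788.19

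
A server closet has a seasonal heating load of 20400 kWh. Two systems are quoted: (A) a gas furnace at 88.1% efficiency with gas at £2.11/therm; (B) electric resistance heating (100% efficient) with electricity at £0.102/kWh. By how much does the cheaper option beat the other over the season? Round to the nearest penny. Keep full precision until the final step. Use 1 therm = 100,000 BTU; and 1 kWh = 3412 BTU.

£413.76

Heat load = 20400 kWh × 3412 = 69,604,800 BTU
Gas: input = 69,604,800 / 0.881 = 79,006,583 BTU = 790.1 therm → 790.1 × £2.11 = £1,667.04
Electric: 69,604,800 BTU / 3412 = 20,400 kWh → × £0.102 = £2,080.80
Difference = |£1,667.04 − £2,080.80| = £413.76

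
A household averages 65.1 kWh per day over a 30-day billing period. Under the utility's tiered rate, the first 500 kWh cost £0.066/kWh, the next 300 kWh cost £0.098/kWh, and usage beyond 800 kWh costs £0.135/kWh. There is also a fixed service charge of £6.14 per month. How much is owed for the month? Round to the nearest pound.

Usage = 65.1 kWh/day × 30 days = 1953 kWh
First 500 kWh × £0.066 = £33.00
Next 300 kWh × £0.098 = £29.40
Remaining 1153 kWh × £0.135 = £155.66
Energy charge = £218.06; + service £6.14 = £224.19 ≈ £224

£224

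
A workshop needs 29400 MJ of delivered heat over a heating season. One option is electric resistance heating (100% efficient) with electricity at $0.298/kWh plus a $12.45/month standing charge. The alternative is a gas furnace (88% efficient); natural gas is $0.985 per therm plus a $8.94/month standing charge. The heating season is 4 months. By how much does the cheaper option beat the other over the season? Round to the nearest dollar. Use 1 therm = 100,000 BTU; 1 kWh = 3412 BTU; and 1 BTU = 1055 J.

Heat load = 29400 MJ = 29,400,000,000 J / 1055 = 27,867,299 BTU
Gas: input = 27,867,299 / 0.88 = 31,667,385 BTU = 316.7 therm → 316.7 × $0.985 = $311.92; + 4 × $8.94 standing = $347.68
Electric: 27,867,299 BTU / 3412 = 8,167 kWh → × $0.298 = $2,433.90; + 4 × $12.45 standing = $2,483.70
Difference = |$347.68 − $2,483.70| = $2,136.01 ≈ $2136

$2136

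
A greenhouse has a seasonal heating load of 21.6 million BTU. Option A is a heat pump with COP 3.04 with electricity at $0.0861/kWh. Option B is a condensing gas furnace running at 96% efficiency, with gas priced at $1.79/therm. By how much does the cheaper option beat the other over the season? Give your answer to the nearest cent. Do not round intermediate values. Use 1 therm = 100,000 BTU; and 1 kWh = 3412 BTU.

$223.45

Heat load = 21.6 × 10⁶ BTU = 21,600,000 BTU
Gas: input = 21,600,000 / 0.96 = 22,500,000 BTU = 225 therm → 225 × $1.79 = $402.75
Heat pump: 21,600,000 BTU / 3412 = 6,331 kWh heat; / 3.04 = 2,082 kWh in → × $0.0861 = $179.30
Difference = |$402.75 − $179.30| = $223.45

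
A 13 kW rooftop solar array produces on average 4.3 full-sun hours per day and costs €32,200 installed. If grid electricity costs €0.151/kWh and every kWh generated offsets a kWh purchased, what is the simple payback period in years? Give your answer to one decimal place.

Daily generation = 13 kW × 4.3 h = 55.9 kWh
Annual generation = 55.9 × 365 = 20404 kWh
Annual savings = 20404 × €0.151 = €3,080.93
Payback = €32,200 / €3,080.93 = 10.5 years

10.5 years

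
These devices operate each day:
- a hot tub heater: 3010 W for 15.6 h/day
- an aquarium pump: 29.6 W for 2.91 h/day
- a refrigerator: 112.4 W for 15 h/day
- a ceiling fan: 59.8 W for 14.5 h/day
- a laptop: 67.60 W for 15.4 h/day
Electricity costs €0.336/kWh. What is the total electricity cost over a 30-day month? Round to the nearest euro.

€510

hot tub heater: 3010 W × 15.6 h × 30 d = 1,408,680 Wh = 1,409 kWh
aquarium pump: 29.6 W × 2.91 h × 30 d = 2,584 Wh = 2.584 kWh
refrigerator: 112.4 W × 15 h × 30 d = 50,580 Wh = 50.58 kWh
ceiling fan: 59.8 W × 14.5 h × 30 d = 26,013 Wh = 26.01 kWh
laptop: 67.60 W × 15.4 h × 30 d = 31,231 Wh = 31.23 kWh
Total energy = 1,409 + 2.584 + 50.58 + 26.01 + 31.23 = 1,519 kWh
Cost = 1,519 kWh × €0.336 = €510.41 ≈ €510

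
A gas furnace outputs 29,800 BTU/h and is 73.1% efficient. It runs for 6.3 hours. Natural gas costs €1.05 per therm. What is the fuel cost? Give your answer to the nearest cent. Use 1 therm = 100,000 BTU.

Heat delivered = 29,800 BTU/h × 6.3 h = 187,740 BTU
Gas input = 187,740 / 0.731 = 256,826 BTU
= 256,826 / 100,000 = 2.568 therm
Cost = 2.568 × €1.05/therm = €2.70

€2.70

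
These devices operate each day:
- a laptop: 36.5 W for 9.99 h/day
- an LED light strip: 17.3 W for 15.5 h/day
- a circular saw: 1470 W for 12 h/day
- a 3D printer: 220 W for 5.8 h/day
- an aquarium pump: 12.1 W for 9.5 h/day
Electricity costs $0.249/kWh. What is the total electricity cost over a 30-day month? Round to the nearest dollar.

$147

laptop: 36.5 W × 9.99 h × 30 d = 10,939 Wh = 10.94 kWh
LED light strip: 17.3 W × 15.5 h × 30 d = 8,045 Wh = 8.045 kWh
circular saw: 1470 W × 12 h × 30 d = 529,200 Wh = 529.2 kWh
3D printer: 220 W × 5.8 h × 30 d = 38,280 Wh = 38.28 kWh
aquarium pump: 12.1 W × 9.5 h × 30 d = 3,448 Wh = 3.449 kWh
Total energy = 10.94 + 8.045 + 529.2 + 38.28 + 3.449 = 589.9 kWh
Cost = 589.9 kWh × $0.249 = $146.89 ≈ $147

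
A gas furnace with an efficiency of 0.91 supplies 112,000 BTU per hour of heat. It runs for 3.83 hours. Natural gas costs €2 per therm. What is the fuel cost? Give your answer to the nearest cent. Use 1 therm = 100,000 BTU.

Heat delivered = 112,000 BTU/h × 3.83 h = 428,960 BTU
Gas input = 428,960 / 0.91 = 471,385 BTU
= 471,385 / 100,000 = 4.714 therm
Cost = 4.714 × €2/therm = €9.43

€9.43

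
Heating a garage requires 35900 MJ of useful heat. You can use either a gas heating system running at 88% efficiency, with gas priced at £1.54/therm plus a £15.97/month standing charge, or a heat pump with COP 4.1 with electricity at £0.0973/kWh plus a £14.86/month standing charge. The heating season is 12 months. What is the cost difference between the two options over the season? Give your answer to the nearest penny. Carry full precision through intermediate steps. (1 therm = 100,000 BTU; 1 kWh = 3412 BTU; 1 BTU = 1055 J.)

Heat load = 35900 MJ = 35,900,000,000 J / 1055 = 34,028,436 BTU
Gas: input = 34,028,436 / 0.88 = 38,668,677 BTU = 386.7 therm → 386.7 × £1.54 = £595.50; + 12 × £15.97 standing = £787.14
Heat pump: 34,028,436 BTU / 3412 = 9,973 kWh heat; / 4.1 = 2,432 kWh in → × £0.0973 = £236.68; + 12 × £14.86 standing = £415.00
Difference = |£787.14 − £415.00| = £372.14

£372.14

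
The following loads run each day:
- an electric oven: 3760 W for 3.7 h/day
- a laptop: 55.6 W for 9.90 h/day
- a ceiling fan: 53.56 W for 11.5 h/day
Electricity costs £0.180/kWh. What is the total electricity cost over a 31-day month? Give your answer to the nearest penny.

£84.14

electric oven: 3760 W × 3.7 h × 31 d = 431,272 Wh = 431.3 kWh
laptop: 55.6 W × 9.90 h × 31 d = 17,064 Wh = 17.06 kWh
ceiling fan: 53.56 W × 11.5 h × 31 d = 19,094 Wh = 19.09 kWh
Total energy = 431.3 + 17.06 + 19.09 = 467.4 kWh
Cost = 467.4 kWh × £0.180 = £84.14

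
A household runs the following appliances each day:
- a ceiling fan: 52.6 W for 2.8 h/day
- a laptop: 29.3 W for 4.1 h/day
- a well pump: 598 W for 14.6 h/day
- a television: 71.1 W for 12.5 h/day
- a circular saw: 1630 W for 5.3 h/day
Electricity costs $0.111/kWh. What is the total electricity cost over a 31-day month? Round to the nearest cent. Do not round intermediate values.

$63.75

ceiling fan: 52.6 W × 2.8 h × 31 d = 4,566 Wh = 4.566 kWh
laptop: 29.3 W × 4.1 h × 31 d = 3,724 Wh = 3.724 kWh
well pump: 598 W × 14.6 h × 31 d = 270,655 Wh = 270.7 kWh
television: 71.1 W × 12.5 h × 31 d = 27,551 Wh = 27.55 kWh
circular saw: 1630 W × 5.3 h × 31 d = 267,809 Wh = 267.8 kWh
Total energy = 4.566 + 3.724 + 270.7 + 27.55 + 267.8 = 574.3 kWh
Cost = 574.3 kWh × $0.111 = $63.75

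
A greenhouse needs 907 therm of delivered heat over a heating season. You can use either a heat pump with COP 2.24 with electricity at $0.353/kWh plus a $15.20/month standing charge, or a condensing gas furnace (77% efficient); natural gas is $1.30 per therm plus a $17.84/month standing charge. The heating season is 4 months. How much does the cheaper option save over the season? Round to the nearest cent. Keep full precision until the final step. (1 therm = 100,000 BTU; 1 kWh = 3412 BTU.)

Heat load = 907 therm × 100,000 = 90,700,000 BTU
Gas: input = 90,700,000 / 0.77 = 117,792,208 BTU = 1,178 therm → 1,178 × $1.30 = $1,531.30; + 4 × $17.84 standing = $1,602.66
Heat pump: 90,700,000 BTU / 3412 = 26,580 kWh heat; / 2.24 = 11,870 kWh in → × $0.353 = $4,189.14; + 4 × $15.20 standing = $4,249.94
Difference = |$1,602.66 − $4,249.94| = $2,647.28

$2647.28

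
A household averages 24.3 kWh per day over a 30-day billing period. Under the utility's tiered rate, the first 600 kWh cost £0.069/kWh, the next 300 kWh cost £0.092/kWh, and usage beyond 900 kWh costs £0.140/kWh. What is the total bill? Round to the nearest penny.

£53.27

Usage = 24.3 kWh/day × 30 days = 729 kWh
First 600 kWh × £0.069 = £41.40
Next 129 kWh × £0.092 = £11.87
Remaining tier: 0 kWh (not reached)
Total = £53.27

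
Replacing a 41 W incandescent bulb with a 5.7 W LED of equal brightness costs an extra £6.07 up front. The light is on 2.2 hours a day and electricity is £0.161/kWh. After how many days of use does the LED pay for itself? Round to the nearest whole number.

Power saved = 41 − 5.7 = 35.3 W
Daily energy saved = 35.3 W × 2.2 h = 77.66 Wh = 0.07766 kWh
Daily savings = 0.07766 × £0.161 = £0.0125
Payback = £6.07 / £0.0125 per day = 485.5 days

485 days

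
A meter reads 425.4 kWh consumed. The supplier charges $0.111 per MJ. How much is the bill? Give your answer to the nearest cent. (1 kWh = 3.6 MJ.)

425.4 kWh × (3.6 MJ/kWh) = 1,531 MJ
Cost = 1,531 MJ × $0.111/MJ = $169.99

$169.99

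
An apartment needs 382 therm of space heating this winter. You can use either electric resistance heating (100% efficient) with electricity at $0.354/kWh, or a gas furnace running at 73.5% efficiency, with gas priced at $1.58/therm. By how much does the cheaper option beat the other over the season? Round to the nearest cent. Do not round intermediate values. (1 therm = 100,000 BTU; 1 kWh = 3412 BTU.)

$3142.14

Heat load = 382 therm × 100,000 = 38,200,000 BTU
Gas: input = 38,200,000 / 0.735 = 51,972,789 BTU = 519.7 therm → 519.7 × $1.58 = $821.17
Electric: 38,200,000 BTU / 3412 = 11,200 kWh → × $0.354 = $3,963.31
Difference = |$821.17 − $3,963.31| = $3,142.14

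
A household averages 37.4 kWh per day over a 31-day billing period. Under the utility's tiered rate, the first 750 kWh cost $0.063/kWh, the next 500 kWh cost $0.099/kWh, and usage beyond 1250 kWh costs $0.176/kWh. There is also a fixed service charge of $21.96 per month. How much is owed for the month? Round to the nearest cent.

Usage = 37.4 kWh/day × 31 days = 1159.4 kWh
First 750 kWh × $0.063 = $47.25
Next 409.4 kWh × $0.099 = $40.53
Remaining tier: 0 kWh (not reached)
Energy charge = $87.78; + service $21.96 = $109.74

$109.74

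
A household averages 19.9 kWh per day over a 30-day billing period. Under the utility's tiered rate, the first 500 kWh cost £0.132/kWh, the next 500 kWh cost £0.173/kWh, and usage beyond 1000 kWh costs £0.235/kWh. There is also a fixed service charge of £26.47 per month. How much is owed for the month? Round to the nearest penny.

Usage = 19.9 kWh/day × 30 days = 597 kWh
First 500 kWh × £0.132 = £66.00
Next 97 kWh × £0.173 = £16.78
Remaining tier: 0 kWh (not reached)
Energy charge = £82.78; + service £26.47 = £109.25

£109.25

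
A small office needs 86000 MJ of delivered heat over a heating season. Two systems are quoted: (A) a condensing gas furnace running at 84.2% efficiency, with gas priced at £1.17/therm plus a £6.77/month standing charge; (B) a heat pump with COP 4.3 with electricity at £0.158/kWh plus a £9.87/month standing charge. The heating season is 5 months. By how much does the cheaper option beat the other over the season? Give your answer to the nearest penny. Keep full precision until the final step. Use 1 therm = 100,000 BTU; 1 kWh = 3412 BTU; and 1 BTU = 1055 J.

£239.35

Heat load = 86000 MJ = 86,000,000,000 J / 1055 = 81,516,588 BTU
Gas: input = 81,516,588 / 0.842 = 96,813,049 BTU = 968.1 therm → 968.1 × £1.17 = £1,132.71; + 5 × £6.77 standing = £1,166.56
Heat pump: 81,516,588 BTU / 3412 = 23,890 kWh heat; / 4.3 = 5,556 kWh in → × £0.158 = £877.86; + 5 × £9.87 standing = £927.21
Difference = |£1,166.56 − £927.21| = £239.35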